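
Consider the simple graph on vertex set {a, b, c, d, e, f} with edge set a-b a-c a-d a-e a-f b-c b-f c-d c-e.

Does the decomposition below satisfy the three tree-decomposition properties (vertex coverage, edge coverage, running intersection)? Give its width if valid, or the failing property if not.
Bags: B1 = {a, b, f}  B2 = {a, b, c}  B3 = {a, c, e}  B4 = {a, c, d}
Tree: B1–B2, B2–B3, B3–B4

Checking the three conditions: (i) the bags cover all of {a, b, c, d, e, f}; (ii) for each edge, some bag contains both endpoints; (iii) the bags containing any fixed vertex form a subtree. All hold, so the decomposition is valid with width 3 − 1 = 2.

Yes; width 2.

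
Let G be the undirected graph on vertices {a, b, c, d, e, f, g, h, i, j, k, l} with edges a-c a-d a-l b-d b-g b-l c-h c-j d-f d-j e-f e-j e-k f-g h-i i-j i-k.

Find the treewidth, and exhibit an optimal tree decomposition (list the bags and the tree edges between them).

Treewidth 3.
One optimal decomposition is:
Bags: B1 = {e, h, i, k}  B2 = {e, h, i, j}  B3 = {c, e, h, j}  B4 = {c, e, f, j}  B5 = {c, d, f, j}  B6 = {a, c, d, f}  B7 = {a, d, f, g}  B8 = {a, b, d, g}  B9 = {a, b, g, l}
Tree: B1–B2, B2–B3, B3–B4, B4–B5, B5–B6, B6–B7, B7–B8, B8–B9

Every bag has size at most 4, so the width is 4 − 1 = 3 and tw(G) ≤ 3. For the lower bound: the 4 vertex sets {h,i,k}, {e}, {j}, {a,c,d,f} are disjoint, each induces a connected subgraph, and every pair is joined by at least one edge of G. Contracting each set to a single vertex therefore yields K_{4} as a minor, and since treewidth is minor-monotone, tw(G) ≥ tw(K_{4}) = 3. Combining the bounds, tw(G) = 3.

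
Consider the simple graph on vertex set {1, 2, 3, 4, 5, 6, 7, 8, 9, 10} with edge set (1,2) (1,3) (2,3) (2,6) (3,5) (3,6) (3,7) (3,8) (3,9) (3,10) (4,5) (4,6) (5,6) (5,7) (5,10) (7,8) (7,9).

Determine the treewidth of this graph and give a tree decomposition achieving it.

Treewidth 2.
One optimal decomposition is:
Bags: B1 = {3, 5, 7}  B2 = {3, 5, 10}  B3 = {3, 5, 6}  B4 = {4, 5, 6}  B5 = {2, 3, 6}  B6 = {3, 7, 8}  B7 = {3, 7, 9}  B8 = {1, 2, 3}
Tree: B1–B2, B1–B3, B3–B4, B3–B5, B1–B6, B1–B7, B5–B8

Every bag has size at most 3, so the width is 3 − 1 = 2 and tw(G) ≤ 2. For the lower bound, the 3 vertices {1, 2, 3} are pairwise adjacent, and any tree decomposition puts a clique entirely inside one bag — forcing width ≥ 2. Combining the bounds, tw(G) = 2.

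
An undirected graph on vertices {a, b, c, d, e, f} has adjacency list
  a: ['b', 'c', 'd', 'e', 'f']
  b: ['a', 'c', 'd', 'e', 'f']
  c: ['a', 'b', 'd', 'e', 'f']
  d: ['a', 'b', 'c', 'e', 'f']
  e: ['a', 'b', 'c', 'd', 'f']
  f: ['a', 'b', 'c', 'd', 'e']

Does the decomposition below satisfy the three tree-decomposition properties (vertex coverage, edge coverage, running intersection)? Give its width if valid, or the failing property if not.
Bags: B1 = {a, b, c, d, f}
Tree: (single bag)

A tree decomposition must satisfy three properties: every vertex lies in some bag; for every edge, both endpoints lie together in some bag; and for every vertex, the bags containing it form a connected subtree. Here vertex e appears in no bag, so the decomposition is invalid.

No — vertex e appears in no bag.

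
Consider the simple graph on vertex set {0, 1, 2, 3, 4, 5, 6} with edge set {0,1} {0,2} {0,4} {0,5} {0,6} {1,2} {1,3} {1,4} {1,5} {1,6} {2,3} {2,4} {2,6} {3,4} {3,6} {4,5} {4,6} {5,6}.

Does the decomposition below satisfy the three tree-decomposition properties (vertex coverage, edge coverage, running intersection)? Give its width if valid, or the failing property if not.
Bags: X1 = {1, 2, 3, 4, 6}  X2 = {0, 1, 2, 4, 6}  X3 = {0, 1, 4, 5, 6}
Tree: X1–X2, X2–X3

Yes; width 4.

Checking the three conditions: (i) the bags cover all of {0, 1, 2, 3, 4, 5, 6}; (ii) for each edge, some bag contains both endpoints; (iii) the bags containing any fixed vertex form a subtree. All hold, so the decomposition is valid with width 5 − 1 = 4.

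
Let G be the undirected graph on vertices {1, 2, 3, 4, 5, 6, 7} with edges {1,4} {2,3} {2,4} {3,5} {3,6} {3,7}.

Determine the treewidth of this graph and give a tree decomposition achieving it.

Treewidth 1.
Bags: B1 = {3, 7}  B2 = {3, 6}  B3 = {2, 3}  B4 = {2, 4}  B5 = {1, 4}  B6 = {3, 5}
Tree: B1–B2, B2–B3, B3–B4, B4–B5, B2–B6

Each bag holds 2 vertices, so the decomposition has width 1, which upper-bounds the treewidth. G has an edge, so its treewidth is at least 1. Therefore the treewidth is 1.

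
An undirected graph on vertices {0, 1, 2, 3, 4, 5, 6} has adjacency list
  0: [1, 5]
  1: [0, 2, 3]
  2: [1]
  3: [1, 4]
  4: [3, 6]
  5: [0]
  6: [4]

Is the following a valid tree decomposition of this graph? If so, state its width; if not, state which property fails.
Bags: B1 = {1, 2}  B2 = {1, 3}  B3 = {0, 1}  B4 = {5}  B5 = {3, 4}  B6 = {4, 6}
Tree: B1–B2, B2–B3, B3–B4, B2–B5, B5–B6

A tree decomposition must satisfy three properties: every vertex lies in some bag; for every edge, both endpoints lie together in some bag; and for every vertex, the bags containing it form a connected subtree. Here edge (0,5) lies in no bag, so the decomposition is invalid.

No — edge (0,5) lies in no bag.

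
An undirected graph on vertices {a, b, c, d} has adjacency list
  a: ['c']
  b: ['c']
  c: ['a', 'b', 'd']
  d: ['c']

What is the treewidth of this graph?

A width-1 tree decomposition is:
Bags: B1 = {c, d}  B2 = {a, c}  B3 = {b, c}
Tree: B1–B2, B1–B3
Every bag has size at most 2, so the width is 2 − 1 = 1 and tw(G) ≤ 1. Any graph with an edge has treewidth ≥ 1, and G has the edge d–c. Therefore the treewidth is 1.

1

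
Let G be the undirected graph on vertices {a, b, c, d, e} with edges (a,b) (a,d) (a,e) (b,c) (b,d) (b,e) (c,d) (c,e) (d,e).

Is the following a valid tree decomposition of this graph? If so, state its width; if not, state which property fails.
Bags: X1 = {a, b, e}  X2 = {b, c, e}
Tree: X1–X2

A tree decomposition must satisfy three properties: every vertex lies in some bag; for every edge, both endpoints lie together in some bag; and for every vertex, the bags containing it form a connected subtree. Here vertex d appears in no bag, so the decomposition is invalid.

No — vertex d appears in no bag.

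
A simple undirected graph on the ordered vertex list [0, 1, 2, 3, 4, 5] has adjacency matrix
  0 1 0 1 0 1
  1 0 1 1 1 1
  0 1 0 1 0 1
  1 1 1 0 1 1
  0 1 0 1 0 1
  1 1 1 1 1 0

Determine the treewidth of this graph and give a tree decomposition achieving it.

Treewidth 3.
One optimal decomposition is:
Bags: B1 = {1, 3, 4, 5}  B2 = {0, 1, 3, 5}  B3 = {1, 2, 3, 5}
Tree: B1–B2, B1–B3

Every bag has size at most 4, so the width is 4 − 1 = 3 and tw(G) ≤ 3. On the other hand G contains the 4-clique {0, 1, 3, 5}. A clique must lie in a single bag of any decomposition, so no decomposition can have width below 3. The upper and lower bounds meet at 3, so that is the treewidth.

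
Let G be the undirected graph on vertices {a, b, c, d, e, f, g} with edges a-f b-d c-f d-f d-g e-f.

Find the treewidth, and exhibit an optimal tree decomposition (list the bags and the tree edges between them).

The largest bag has 2 vertices, giving width 1; this decomposition certifies tw(G) ≤ 1. G has an edge, so its treewidth is at least 1. The upper and lower bounds meet at 1, so that is the treewidth.

Treewidth 1.
Bags: B1 = {b, d}  B2 = {d, f}  B3 = {d, g}  B4 = {c, f}  B5 = {a, f}  B6 = {e, f}
Tree: B1–B2, B2–B3, B2–B4, B2–B5, B2–B6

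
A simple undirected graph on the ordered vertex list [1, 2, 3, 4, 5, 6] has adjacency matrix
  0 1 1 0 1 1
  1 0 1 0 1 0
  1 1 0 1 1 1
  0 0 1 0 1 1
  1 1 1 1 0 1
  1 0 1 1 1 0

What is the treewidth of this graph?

A width-3 tree decomposition is:
Bags: B1 = {1, 3, 5, 6}  B2 = {3, 4, 5, 6}  B3 = {1, 2, 3, 5}
Tree: B1–B2, B1–B3
Every bag has size at most 4, so the width is 4 − 1 = 3 and tw(G) ≤ 3. Conversely, {1, 2, 3, 5} is a clique of size 4, and the vertices of any clique must share a bag in every tree decomposition; so some bag has ≥ 4 vertices and tw(G) ≥ 3. Hence tw(G) = 3 exactly.

3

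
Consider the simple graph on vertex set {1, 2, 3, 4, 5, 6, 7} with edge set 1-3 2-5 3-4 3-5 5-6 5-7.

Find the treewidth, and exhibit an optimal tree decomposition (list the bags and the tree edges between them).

Treewidth 1.
One such decomposition:
Bags: B1 = {3, 5}  B2 = {2, 5}  B3 = {1, 3}  B4 = {5, 7}  B5 = {5, 6}  B6 = {3, 4}
Tree: B1–B2, B1–B3, B1–B4, B2–B5, B1–B6

The largest bag has 2 vertices, giving width 1; this decomposition certifies tw(G) ≤ 1. Any graph with an edge has treewidth ≥ 1, and G has the edge 5–3. Therefore the treewidth is 1.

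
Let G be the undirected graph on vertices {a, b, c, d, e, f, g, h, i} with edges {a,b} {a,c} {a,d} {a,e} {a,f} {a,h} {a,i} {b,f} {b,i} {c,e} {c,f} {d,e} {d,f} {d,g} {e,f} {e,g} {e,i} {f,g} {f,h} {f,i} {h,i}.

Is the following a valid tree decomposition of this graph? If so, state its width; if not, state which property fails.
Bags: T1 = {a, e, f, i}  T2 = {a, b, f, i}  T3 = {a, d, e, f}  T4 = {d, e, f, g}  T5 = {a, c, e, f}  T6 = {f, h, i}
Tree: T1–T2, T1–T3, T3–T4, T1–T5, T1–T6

No — edge (a,h) lies in no bag.

A tree decomposition must satisfy three properties: every vertex lies in some bag; for every edge, both endpoints lie together in some bag; and for every vertex, the bags containing it form a connected subtree. Here edge (a,h) lies in no bag, so the decomposition is invalid.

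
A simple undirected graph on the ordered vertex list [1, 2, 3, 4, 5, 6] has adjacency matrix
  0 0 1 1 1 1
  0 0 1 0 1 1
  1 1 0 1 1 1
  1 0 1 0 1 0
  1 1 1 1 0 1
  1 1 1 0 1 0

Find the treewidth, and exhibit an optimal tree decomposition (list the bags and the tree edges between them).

Each bag holds 4 vertices, so the decomposition has width 3, which upper-bounds the treewidth. For the lower bound, the 4 vertices {1, 3, 4, 5} are pairwise adjacent, and any tree decomposition puts a clique entirely inside one bag — forcing width ≥ 3. Combining the bounds, tw(G) = 3.

Treewidth 3.
Bags: B1 = {2, 3, 5, 6}  B2 = {1, 3, 5, 6}  B3 = {1, 3, 4, 5}
Tree: B1–B2, B2–B3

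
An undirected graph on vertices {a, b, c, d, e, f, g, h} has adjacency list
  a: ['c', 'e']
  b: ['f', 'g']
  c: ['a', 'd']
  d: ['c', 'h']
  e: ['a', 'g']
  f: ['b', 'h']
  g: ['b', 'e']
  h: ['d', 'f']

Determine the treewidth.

A width-2 tree decomposition is:
Bags: B1 = {a, e, g}  B2 = {a, c, g}  B3 = {c, d, g}  B4 = {d, g, h}  B5 = {f, g, h}  B6 = {b, f, g}
Tree: B1–B2, B2–B3, B3–B4, B4–B5, B5–B6
The largest bag has 3 vertices, giving width 2; this decomposition certifies tw(G) ≤ 2. For the lower bound, G contains the cycle g–e–a–c–d–h–f–b–g, so G is not a forest; only forests have treewidth ≤ 1, hence tw(G) ≥ 2. Hence tw(G) = 2 exactly.

2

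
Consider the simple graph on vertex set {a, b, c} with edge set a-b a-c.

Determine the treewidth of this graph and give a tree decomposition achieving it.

Treewidth 1.
Bags: B1 = {a, c}  B2 = {a, b}
Tree: B1–B2

Each bag holds 2 vertices, so the decomposition has width 1, which upper-bounds the treewidth. G has an edge, so its treewidth is at least 1. The upper and lower bounds meet at 1, so that is the treewidth.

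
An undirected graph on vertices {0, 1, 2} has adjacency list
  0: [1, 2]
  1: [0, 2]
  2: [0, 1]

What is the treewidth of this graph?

2

A width-2 tree decomposition is:
Bags: B1 = {0, 1, 2}
Tree: (single bag)
A single bag containing all 3 vertices is trivially a valid decomposition of width 2. For the lower bound, the 3 vertices {0, 1, 2} are pairwise adjacent, and any tree decomposition puts a clique entirely inside one bag — forcing width ≥ 2. Hence tw(G) = 2 exactly.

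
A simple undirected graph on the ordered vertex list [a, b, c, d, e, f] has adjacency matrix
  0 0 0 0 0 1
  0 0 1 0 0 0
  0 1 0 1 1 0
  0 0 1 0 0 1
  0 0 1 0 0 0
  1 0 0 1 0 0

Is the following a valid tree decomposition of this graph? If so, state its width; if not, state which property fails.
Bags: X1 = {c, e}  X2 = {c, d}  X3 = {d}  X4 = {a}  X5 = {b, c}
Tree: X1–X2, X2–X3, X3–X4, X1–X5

No — vertex f appears in no bag.

A tree decomposition must satisfy three properties: every vertex lies in some bag; for every edge, both endpoints lie together in some bag; and for every vertex, the bags containing it form a connected subtree. Here vertex f appears in no bag, so the decomposition is invalid.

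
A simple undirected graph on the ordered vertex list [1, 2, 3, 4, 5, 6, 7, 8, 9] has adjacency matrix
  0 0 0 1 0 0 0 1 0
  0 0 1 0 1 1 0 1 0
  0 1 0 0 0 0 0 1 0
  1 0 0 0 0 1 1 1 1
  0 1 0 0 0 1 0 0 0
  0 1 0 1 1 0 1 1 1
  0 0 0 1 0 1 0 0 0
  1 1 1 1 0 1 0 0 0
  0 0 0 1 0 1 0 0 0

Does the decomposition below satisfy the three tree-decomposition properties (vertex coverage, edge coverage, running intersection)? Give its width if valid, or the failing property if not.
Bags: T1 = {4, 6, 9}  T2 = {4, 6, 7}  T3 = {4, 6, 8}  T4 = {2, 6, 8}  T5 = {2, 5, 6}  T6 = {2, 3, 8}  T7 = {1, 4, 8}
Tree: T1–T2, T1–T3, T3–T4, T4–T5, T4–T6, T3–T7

Yes; width 2.

Every vertex of G appears in some bag (union = {1, 2, 3, 4, 5, 6, 7, 8, 9}); every edge is covered by a bag; and for each vertex v the set of bags containing v is connected in the bag tree. The decomposition is therefore valid. The largest bag has 3 vertices, so the width is 2.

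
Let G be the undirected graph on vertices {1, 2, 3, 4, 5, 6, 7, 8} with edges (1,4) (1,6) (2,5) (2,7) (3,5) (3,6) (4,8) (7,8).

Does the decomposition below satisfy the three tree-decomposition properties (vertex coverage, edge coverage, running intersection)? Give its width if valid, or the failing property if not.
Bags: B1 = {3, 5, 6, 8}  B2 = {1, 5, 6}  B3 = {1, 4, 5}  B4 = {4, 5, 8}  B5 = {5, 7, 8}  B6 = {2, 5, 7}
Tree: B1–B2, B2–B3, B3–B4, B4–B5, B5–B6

No — bags containing vertex 8 are not connected in the tree.

A tree decomposition must satisfy three properties: every vertex lies in some bag; for every edge, both endpoints lie together in some bag; and for every vertex, the bags containing it form a connected subtree. Here bags containing vertex 8 are not connected in the tree, so the decomposition is invalid.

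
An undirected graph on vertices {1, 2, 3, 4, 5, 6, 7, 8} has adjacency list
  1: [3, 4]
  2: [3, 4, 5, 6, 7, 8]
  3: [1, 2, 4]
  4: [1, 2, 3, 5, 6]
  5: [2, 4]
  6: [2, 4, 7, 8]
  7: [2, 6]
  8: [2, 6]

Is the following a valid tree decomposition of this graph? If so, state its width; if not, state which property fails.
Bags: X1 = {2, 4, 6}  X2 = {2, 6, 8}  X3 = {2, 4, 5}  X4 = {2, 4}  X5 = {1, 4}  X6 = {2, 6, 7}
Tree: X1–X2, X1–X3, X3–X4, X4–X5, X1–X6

No — vertex 3 appears in no bag.

A tree decomposition must satisfy three properties: every vertex lies in some bag; for every edge, both endpoints lie together in some bag; and for every vertex, the bags containing it form a connected subtree. Here vertex 3 appears in no bag, so the decomposition is invalid.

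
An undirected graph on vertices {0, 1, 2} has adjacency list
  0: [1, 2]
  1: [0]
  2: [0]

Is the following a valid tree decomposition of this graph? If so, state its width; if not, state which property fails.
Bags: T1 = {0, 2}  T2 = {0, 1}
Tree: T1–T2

Every vertex of G appears in some bag (union = {0, 1, 2}); every edge is covered by a bag; and for each vertex v the set of bags containing v is connected in the bag tree. The decomposition is therefore valid. The largest bag has 2 vertices, so the width is 1.

Yes; width 1.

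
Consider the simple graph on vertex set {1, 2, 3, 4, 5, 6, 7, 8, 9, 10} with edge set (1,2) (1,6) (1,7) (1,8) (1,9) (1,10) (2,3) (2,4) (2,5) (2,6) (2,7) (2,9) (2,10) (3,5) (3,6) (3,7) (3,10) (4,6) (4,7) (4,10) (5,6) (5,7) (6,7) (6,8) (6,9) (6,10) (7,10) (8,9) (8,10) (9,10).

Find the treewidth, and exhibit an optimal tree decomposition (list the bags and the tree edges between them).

Every bag has size at most 5, so the width is 5 − 1 = 4 and tw(G) ≤ 4. For the lower bound, the 5 vertices {1, 6, 8, 9, 10} are pairwise adjacent, and any tree decomposition puts a clique entirely inside one bag — forcing width ≥ 4. Combining the bounds, tw(G) = 4.

Treewidth 4.
One such decomposition:
Bags: B1 = {2, 3, 6, 7, 10}  B2 = {2, 4, 6, 7, 10}  B3 = {1, 2, 6, 7, 10}  B4 = {1, 2, 6, 9, 10}  B5 = {2, 3, 5, 6, 7}  B6 = {1, 6, 8, 9, 10}
Tree: B1–B2, B2–B3, B3–B4, B1–B5, B4–B6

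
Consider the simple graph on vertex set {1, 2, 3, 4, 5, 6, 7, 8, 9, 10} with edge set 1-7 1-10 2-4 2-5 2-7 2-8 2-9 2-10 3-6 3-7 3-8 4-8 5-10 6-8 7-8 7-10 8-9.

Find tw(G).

2

A width-2 tree decomposition is:
Bags: B1 = {2, 7, 8}  B2 = {2, 7, 10}  B3 = {3, 7, 8}  B4 = {2, 5, 10}  B5 = {3, 6, 8}  B6 = {1, 7, 10}  B7 = {2, 8, 9}  B8 = {2, 4, 8}
Tree: B1–B2, B1–B3, B2–B4, B3–B5, B2–B6, B1–B7, B1–B8
Every bag has size at most 3, so the width is 3 − 1 = 2 and tw(G) ≤ 2. For the lower bound, the 3 vertices {1, 7, 10} are pairwise adjacent, and any tree decomposition puts a clique entirely inside one bag — forcing width ≥ 2. Therefore the treewidth is 2.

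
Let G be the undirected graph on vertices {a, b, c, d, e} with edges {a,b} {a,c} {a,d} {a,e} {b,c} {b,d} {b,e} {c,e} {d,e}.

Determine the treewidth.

3

A width-3 tree decomposition is:
Bags: B1 = {a, b, d, e}  B2 = {a, b, c, e}
Tree: B1–B2
The largest bag has 4 vertices, giving width 3; this decomposition certifies tw(G) ≤ 3. Conversely, {a, b, d, e} is a clique of size 4, and the vertices of any clique must share a bag in every tree decomposition; so some bag has ≥ 4 vertices and tw(G) ≥ 3. Combining the bounds, tw(G) = 3.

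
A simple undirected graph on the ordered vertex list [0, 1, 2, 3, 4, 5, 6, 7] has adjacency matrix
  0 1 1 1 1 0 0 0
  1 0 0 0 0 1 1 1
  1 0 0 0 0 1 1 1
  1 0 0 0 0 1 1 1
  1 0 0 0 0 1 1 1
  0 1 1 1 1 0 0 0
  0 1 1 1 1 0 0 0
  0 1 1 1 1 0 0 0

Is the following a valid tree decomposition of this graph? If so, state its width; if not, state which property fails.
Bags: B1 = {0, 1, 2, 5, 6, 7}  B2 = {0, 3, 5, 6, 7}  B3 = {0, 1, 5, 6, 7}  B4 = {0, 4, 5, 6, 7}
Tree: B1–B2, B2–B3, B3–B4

No — bags containing vertex 1 are not connected in the tree.

A tree decomposition must satisfy three properties: every vertex lies in some bag; for every edge, both endpoints lie together in some bag; and for every vertex, the bags containing it form a connected subtree. Here bags containing vertex 1 are not connected in the tree, so the decomposition is invalid.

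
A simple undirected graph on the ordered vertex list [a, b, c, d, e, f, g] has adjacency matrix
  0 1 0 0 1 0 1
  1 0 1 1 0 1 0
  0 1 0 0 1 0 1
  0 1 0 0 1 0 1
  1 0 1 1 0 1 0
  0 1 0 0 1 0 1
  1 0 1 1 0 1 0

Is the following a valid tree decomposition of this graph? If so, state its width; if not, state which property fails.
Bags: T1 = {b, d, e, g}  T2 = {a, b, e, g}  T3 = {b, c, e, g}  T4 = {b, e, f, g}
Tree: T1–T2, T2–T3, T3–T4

Checking the three conditions: (i) the bags cover all of {a, b, c, d, e, f, g}; (ii) for each edge, some bag contains both endpoints; (iii) the bags containing any fixed vertex form a subtree. All hold, so the decomposition is valid with width 4 − 1 = 3.

Yes; width 3.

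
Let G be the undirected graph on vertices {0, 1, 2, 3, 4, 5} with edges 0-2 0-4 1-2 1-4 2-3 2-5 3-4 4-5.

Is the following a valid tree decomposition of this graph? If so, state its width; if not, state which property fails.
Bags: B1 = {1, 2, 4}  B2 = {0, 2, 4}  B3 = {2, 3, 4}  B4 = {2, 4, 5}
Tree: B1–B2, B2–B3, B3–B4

Yes; width 2.

Every vertex of G appears in some bag (union = {0, 1, 2, 3, 4, 5}); every edge is covered by a bag; and for each vertex v the set of bags containing v is connected in the bag tree. The decomposition is therefore valid. The largest bag has 3 vertices, so the width is 2.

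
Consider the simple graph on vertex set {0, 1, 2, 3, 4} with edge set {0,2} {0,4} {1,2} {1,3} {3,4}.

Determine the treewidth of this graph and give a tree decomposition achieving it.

Each bag holds 3 vertices, so the decomposition has width 2, which upper-bounds the treewidth. Since 1–2–0–4–3–1 is a cycle in G, G is not acyclic. Forests are exactly the graphs of treewidth ≤ 1, so tw(G) ≥ 2. Hence tw(G) = 2 exactly.

Treewidth 2.
Bags: B1 = {0, 1, 2}  B2 = {0, 1, 4}  B3 = {1, 3, 4}
Tree: B1–B2, B2–B3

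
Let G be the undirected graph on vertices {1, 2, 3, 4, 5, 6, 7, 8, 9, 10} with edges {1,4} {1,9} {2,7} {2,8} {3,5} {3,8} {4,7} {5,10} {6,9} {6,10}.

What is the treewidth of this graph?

A width-2 tree decomposition is:
Bags: B1 = {2, 7, 8}  B2 = {3, 7, 8}  B3 = {3, 5, 7}  B4 = {5, 7, 10}  B5 = {6, 7, 10}  B6 = {6, 7, 9}  B7 = {1, 7, 9}  B8 = {1, 4, 7}
Tree: B1–B2, B2–B3, B3–B4, B4–B5, B5–B6, B6–B7, B7–B8
The largest bag has 3 vertices, giving width 2; this decomposition certifies tw(G) ≤ 2. For the lower bound, G contains the cycle 7–2–8–3–5–10–6–9–1–4–7, so G is not a forest; only forests have treewidth ≤ 1, hence tw(G) ≥ 2. The upper and lower bounds meet at 2, so that is the treewidth.

2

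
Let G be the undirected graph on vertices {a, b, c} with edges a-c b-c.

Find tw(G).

1

A width-1 tree decomposition is:
Bags: B1 = {a, c}  B2 = {b, c}
Tree: B1–B2
The largest bag has 2 vertices, giving width 1; this decomposition certifies tw(G) ≤ 1. Since G has at least one edge (e.g. a–c), it is not an edgeless graph, so tw(G) ≥ 1. Hence tw(G) = 1 exactly.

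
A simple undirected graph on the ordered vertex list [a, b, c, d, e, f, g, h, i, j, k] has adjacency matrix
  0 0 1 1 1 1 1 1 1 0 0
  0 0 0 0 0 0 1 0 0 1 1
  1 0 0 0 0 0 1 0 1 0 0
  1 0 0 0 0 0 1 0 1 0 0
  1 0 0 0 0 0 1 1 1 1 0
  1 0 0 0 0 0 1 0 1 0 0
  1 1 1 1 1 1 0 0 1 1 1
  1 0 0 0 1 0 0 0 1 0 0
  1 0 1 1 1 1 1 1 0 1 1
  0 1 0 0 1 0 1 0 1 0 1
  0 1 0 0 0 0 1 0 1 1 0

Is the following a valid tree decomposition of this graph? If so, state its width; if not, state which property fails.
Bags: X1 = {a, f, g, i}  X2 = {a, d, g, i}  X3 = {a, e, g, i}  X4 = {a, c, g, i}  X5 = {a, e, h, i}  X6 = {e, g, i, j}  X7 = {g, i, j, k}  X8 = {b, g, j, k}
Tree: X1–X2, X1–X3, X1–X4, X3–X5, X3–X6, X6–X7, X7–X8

Checking the three conditions: (i) the bags cover all of {a, b, c, d, e, f, g, h, i, j, k}; (ii) for each edge, some bag contains both endpoints; (iii) the bags containing any fixed vertex form a subtree. All hold, so the decomposition is valid with width 4 − 1 = 3.

Yes; width 3.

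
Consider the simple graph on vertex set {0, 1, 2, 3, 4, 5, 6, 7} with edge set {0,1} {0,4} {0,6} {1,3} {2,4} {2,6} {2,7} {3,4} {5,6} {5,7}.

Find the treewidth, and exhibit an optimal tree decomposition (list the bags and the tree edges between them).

Treewidth 2.
Bags: B1 = {2, 5, 7}  B2 = {2, 5, 6}  B3 = {2, 4, 6}  B4 = {0, 4, 6}  B5 = {0, 3, 4}  B6 = {0, 1, 3}
Tree: B1–B2, B2–B3, B3–B4, B4–B5, B5–B6

Each bag holds 3 vertices, so the decomposition has width 2, which upper-bounds the treewidth. The edges 7–5–6–2–7 form a cycle, so G is not a tree and its treewidth is at least 2. Therefore the treewidth is 2.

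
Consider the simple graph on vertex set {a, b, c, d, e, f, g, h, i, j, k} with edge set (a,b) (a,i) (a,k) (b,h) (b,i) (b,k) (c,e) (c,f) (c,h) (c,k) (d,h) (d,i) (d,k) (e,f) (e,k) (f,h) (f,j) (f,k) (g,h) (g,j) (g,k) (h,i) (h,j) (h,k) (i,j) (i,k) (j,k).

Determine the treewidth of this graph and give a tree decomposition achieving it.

Treewidth 3.
One such decomposition:
Bags: B1 = {a, b, i, k}  B2 = {b, h, i, k}  B3 = {h, i, j, k}  B4 = {f, h, j, k}  B5 = {d, h, i, k}  B6 = {c, f, h, k}  B7 = {c, e, f, k}  B8 = {g, h, j, k}
Tree: B1–B2, B2–B3, B3–B4, B2–B5, B4–B6, B6–B7, B4–B8

Every bag has size at most 4, so the width is 4 − 1 = 3 and tw(G) ≤ 3. For the lower bound, the 4 vertices {c, e, f, k} are pairwise adjacent, and any tree decomposition puts a clique entirely inside one bag — forcing width ≥ 3. Therefore the treewidth is 3.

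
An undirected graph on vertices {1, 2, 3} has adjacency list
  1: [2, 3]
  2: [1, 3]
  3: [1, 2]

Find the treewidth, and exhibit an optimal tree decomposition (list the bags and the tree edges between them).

A single bag containing all 3 vertices is trivially a valid decomposition of width 2. For the lower bound, the 3 vertices {1, 2, 3} are pairwise adjacent, and any tree decomposition puts a clique entirely inside one bag — forcing width ≥ 2. The upper and lower bounds meet at 2, so that is the treewidth.

Treewidth 2.
One such decomposition:
Bags: B1 = {1, 2, 3}
Tree: (single bag)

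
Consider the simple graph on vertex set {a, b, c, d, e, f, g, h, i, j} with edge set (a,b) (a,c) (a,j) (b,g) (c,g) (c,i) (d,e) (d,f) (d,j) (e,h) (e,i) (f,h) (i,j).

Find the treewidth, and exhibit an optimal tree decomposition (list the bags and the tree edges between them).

Treewidth 2.
One optimal decomposition is:
Bags: B1 = {b, c, g}  B2 = {a, b, c}  B3 = {a, c, i}  B4 = {a, i, j}  B5 = {e, i, j}  B6 = {d, e, j}  B7 = {d, e, h}  B8 = {d, f, h}
Tree: B1–B2, B2–B3, B3–B4, B4–B5, B5–B6, B6–B7, B7–B8

The largest bag has 3 vertices, giving width 2; this decomposition certifies tw(G) ≤ 2. The edges g–b–a–c–g form a cycle, so G is not a tree and its treewidth is at least 2. Combining the bounds, tw(G) = 2.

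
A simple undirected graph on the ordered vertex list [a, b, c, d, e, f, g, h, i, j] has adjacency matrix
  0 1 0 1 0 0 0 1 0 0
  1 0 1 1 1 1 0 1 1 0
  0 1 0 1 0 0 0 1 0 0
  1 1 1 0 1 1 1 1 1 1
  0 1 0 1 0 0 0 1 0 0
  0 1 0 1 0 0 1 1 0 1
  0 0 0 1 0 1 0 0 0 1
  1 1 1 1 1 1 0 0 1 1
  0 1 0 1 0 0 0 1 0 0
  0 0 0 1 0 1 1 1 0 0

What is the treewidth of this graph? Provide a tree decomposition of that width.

Every bag has size at most 4, so the width is 4 − 1 = 3 and tw(G) ≤ 3. For the lower bound, the 4 vertices {d, f, g, j} are pairwise adjacent, and any tree decomposition puts a clique entirely inside one bag — forcing width ≥ 3. Hence tw(G) = 3 exactly.

Treewidth 3.
One such decomposition:
Bags: B1 = {b, d, f, h}  B2 = {d, f, h, j}  B3 = {b, c, d, h}  B4 = {b, d, e, h}  B5 = {d, f, g, j}  B6 = {b, d, h, i}  B7 = {a, b, d, h}
Tree: B1–B2, B1–B3, B3–B4, B2–B5, B1–B6, B4–B7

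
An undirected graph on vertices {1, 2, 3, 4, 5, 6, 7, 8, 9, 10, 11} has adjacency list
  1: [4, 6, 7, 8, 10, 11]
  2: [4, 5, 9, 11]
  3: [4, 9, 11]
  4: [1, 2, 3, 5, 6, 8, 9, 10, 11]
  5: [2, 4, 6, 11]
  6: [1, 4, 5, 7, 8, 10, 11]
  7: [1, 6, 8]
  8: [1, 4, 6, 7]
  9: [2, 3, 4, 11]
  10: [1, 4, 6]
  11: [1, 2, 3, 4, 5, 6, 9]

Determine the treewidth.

A width-3 tree decomposition is:
Bags: B1 = {1, 4, 6, 11}  B2 = {4, 5, 6, 11}  B3 = {2, 4, 5, 11}  B4 = {1, 4, 6, 8}  B5 = {2, 4, 9, 11}  B6 = {1, 6, 7, 8}  B7 = {1, 4, 6, 10}  B8 = {3, 4, 9, 11}
Tree: B1–B2, B2–B3, B1–B4, B3–B5, B4–B6, B4–B7, B5–B8
The largest bag has 4 vertices, giving width 3; this decomposition certifies tw(G) ≤ 3. On the other hand G contains the 4-clique {1, 4, 6, 8}. A clique must lie in a single bag of any decomposition, so no decomposition can have width below 3. Therefore the treewidth is 3.

3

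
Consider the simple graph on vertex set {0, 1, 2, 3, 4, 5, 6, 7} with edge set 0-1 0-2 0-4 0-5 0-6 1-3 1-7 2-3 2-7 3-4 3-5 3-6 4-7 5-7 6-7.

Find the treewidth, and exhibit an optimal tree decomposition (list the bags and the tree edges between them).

Each bag holds 4 vertices, so the decomposition has width 3, which upper-bounds the treewidth. For the lower bound: the 4 vertex sets {0,1}, {5,7}, {3}, {2} are disjoint, each induces a connected subgraph, and every pair is joined by at least one edge of G. Contracting each set to a single vertex therefore yields K_{4} as a minor, and since treewidth is minor-monotone, tw(G) ≥ tw(K_{4}) = 3. Combining the bounds, tw(G) = 3.

Treewidth 3.
One optimal decomposition is:
Bags: B1 = {0, 1, 3, 7}  B2 = {0, 3, 5, 7}  B3 = {0, 2, 3, 7}  B4 = {0, 3, 4, 7}  B5 = {0, 3, 6, 7}
Tree: B1–B2, B2–B3, B3–B4, B4–B5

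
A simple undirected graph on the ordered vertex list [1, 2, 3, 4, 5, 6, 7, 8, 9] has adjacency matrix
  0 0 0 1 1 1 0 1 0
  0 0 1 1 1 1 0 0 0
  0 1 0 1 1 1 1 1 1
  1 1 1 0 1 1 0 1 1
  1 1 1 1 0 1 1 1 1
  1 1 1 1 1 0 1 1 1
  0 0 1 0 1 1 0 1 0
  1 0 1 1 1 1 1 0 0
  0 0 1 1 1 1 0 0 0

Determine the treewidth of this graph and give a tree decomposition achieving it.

Each bag holds 5 vertices, so the decomposition has width 4, which upper-bounds the treewidth. For the lower bound, the 5 vertices {1, 4, 5, 6, 8} are pairwise adjacent, and any tree decomposition puts a clique entirely inside one bag — forcing width ≥ 4. The upper and lower bounds meet at 4, so that is the treewidth.

Treewidth 4.
Bags: B1 = {3, 4, 5, 6, 8}  B2 = {2, 3, 4, 5, 6}  B3 = {3, 5, 6, 7, 8}  B4 = {1, 4, 5, 6, 8}  B5 = {3, 4, 5, 6, 9}
Tree: B1–B2, B1–B3, B1–B4, B2–B5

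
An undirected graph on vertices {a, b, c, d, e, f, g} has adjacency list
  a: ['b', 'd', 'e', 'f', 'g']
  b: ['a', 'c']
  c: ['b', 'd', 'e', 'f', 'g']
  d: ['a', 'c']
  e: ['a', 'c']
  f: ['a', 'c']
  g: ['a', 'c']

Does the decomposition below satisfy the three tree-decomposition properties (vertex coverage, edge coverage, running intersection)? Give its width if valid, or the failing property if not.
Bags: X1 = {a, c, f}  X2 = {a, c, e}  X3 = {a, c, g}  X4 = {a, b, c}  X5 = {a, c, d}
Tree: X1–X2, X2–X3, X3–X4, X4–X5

Every vertex of G appears in some bag (union = {a, b, c, d, e, f, g}); every edge is covered by a bag; and for each vertex v the set of bags containing v is connected in the bag tree. The decomposition is therefore valid. The largest bag has 3 vertices, so the width is 2.

Yes; width 2.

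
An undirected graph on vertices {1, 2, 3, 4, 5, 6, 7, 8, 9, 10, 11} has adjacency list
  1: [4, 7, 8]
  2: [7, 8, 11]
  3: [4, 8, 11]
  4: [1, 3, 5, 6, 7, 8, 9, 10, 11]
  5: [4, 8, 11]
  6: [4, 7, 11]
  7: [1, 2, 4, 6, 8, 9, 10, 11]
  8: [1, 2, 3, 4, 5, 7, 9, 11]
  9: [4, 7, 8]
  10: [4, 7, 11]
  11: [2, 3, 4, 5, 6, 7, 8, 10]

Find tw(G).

3

A width-3 tree decomposition is:
Bags: B1 = {4, 5, 8, 11}  B2 = {4, 7, 8, 11}  B3 = {3, 4, 8, 11}  B4 = {4, 7, 8, 9}  B5 = {2, 7, 8, 11}  B6 = {4, 6, 7, 11}  B7 = {4, 7, 10, 11}  B8 = {1, 4, 7, 8}
Tree: B1–B2, B1–B3, B2–B4, B2–B5, B2–B6, B2–B7, B4–B8
Each bag holds 4 vertices, so the decomposition has width 3, which upper-bounds the treewidth. For the lower bound, the 4 vertices {2, 7, 8, 11} are pairwise adjacent, and any tree decomposition puts a clique entirely inside one bag — forcing width ≥ 3. Combining the bounds, tw(G) = 3.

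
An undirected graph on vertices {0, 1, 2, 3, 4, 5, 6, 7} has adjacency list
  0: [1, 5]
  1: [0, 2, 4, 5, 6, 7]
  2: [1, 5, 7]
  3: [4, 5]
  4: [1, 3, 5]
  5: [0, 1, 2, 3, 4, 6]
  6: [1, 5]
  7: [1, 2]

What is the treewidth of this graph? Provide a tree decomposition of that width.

Each bag holds 3 vertices, so the decomposition has width 2, which upper-bounds the treewidth. On the other hand G contains the 3-clique {0, 1, 5}. A clique must lie in a single bag of any decomposition, so no decomposition can have width below 2. Therefore the treewidth is 2.

Treewidth 2.
One such decomposition:
Bags: B1 = {1, 2, 5}  B2 = {1, 5, 6}  B3 = {0, 1, 5}  B4 = {1, 4, 5}  B5 = {1, 2, 7}  B6 = {3, 4, 5}
Tree: B1–B2, B2–B3, B1–B4, B1–B5, B4–B6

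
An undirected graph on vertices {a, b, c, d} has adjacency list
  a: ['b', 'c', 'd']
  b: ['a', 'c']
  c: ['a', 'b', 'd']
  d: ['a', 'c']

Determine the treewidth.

A width-2 tree decomposition is:
Bags: B1 = {a, c, d}  B2 = {a, b, c}
Tree: B1–B2
Each bag holds 3 vertices, so the decomposition has width 2, which upper-bounds the treewidth. On the other hand G contains the 3-clique {a, c, d}. A clique must lie in a single bag of any decomposition, so no decomposition can have width below 2. The upper and lower bounds meet at 2, so that is the treewidth.

2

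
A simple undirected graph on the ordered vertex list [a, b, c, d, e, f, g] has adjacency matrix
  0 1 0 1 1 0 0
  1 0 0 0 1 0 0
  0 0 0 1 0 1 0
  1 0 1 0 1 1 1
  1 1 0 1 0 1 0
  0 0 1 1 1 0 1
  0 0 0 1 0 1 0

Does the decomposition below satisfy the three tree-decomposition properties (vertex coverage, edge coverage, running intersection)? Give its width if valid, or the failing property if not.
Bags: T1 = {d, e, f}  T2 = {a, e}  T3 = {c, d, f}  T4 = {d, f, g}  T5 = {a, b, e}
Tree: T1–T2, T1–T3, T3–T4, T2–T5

A tree decomposition must satisfy three properties: every vertex lies in some bag; for every edge, both endpoints lie together in some bag; and for every vertex, the bags containing it form a connected subtree. Here edge (d,a) lies in no bag, so the decomposition is invalid.

No — edge (d,a) lies in no bag.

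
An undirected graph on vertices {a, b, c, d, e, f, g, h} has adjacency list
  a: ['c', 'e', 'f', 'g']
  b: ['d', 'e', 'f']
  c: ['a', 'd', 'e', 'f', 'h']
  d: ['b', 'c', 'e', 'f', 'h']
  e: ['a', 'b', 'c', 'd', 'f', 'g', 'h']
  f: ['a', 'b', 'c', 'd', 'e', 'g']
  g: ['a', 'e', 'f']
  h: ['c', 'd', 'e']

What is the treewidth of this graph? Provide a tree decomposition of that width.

The largest bag has 4 vertices, giving width 3; this decomposition certifies tw(G) ≤ 3. On the other hand G contains the 4-clique {c, d, e, h}. A clique must lie in a single bag of any decomposition, so no decomposition can have width below 3. Therefore the treewidth is 3.

Treewidth 3.
One optimal decomposition is:
Bags: B1 = {a, e, f, g}  B2 = {a, c, e, f}  B3 = {c, d, e, f}  B4 = {c, d, e, h}  B5 = {b, d, e, f}
Tree: B1–B2, B2–B3, B3–B4, B3–B5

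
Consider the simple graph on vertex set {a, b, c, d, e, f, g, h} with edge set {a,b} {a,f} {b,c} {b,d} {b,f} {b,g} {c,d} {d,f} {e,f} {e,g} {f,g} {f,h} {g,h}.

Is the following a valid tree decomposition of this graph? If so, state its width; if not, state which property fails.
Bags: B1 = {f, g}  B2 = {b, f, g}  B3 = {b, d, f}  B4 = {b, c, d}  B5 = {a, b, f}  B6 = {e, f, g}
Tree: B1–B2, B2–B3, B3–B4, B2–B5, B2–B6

A tree decomposition must satisfy three properties: every vertex lies in some bag; for every edge, both endpoints lie together in some bag; and for every vertex, the bags containing it form a connected subtree. Here vertex h appears in no bag, so the decomposition is invalid.

No — vertex h appears in no bag.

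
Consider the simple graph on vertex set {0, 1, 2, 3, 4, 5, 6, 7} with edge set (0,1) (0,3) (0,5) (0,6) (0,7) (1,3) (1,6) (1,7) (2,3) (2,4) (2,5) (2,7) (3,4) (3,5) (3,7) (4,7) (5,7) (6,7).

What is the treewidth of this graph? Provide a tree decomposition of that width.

Treewidth 3.
One optimal decomposition is:
Bags: B1 = {0, 1, 3, 7}  B2 = {0, 1, 6, 7}  B3 = {0, 3, 5, 7}  B4 = {2, 3, 5, 7}  B5 = {2, 3, 4, 7}
Tree: B1–B2, B1–B3, B3–B4, B4–B5

Each bag holds 4 vertices, so the decomposition has width 3, which upper-bounds the treewidth. On the other hand G contains the 4-clique {0, 1, 3, 7}. A clique must lie in a single bag of any decomposition, so no decomposition can have width below 3. The upper and lower bounds meet at 3, so that is the treewidth.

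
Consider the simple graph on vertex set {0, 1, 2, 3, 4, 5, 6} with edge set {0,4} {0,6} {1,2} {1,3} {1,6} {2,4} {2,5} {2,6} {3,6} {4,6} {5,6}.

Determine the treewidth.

2

A width-2 tree decomposition is:
Bags: B1 = {2, 4, 6}  B2 = {0, 4, 6}  B3 = {2, 5, 6}  B4 = {1, 2, 6}  B5 = {1, 3, 6}
Tree: B1–B2, B1–B3, B3–B4, B4–B5
The largest bag has 3 vertices, giving width 2; this decomposition certifies tw(G) ≤ 2. For the lower bound, the 3 vertices {0, 4, 6} are pairwise adjacent, and any tree decomposition puts a clique entirely inside one bag — forcing width ≥ 2. Hence tw(G) = 2 exactly.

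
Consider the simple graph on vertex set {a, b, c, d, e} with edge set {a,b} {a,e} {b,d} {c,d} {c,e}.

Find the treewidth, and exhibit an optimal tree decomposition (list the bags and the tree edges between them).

Each bag holds 3 vertices, so the decomposition has width 2, which upper-bounds the treewidth. The edges b–a–e–c–d–b form a cycle, so G is not a tree and its treewidth is at least 2. The upper and lower bounds meet at 2, so that is the treewidth.

Treewidth 2.
Bags: B1 = {a, b, e}  B2 = {b, c, e}  B3 = {b, c, d}
Tree: B1–B2, B2–B3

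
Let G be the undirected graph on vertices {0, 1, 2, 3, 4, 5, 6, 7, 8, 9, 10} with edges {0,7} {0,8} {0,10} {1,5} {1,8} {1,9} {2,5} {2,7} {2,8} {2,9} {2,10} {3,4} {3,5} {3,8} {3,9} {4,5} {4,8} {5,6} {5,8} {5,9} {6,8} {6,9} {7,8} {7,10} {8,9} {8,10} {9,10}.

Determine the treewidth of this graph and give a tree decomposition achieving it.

Treewidth 3.
One optimal decomposition is:
Bags: B1 = {2, 8, 9, 10}  B2 = {2, 5, 8, 9}  B3 = {1, 5, 8, 9}  B4 = {3, 5, 8, 9}  B5 = {3, 4, 5, 8}  B6 = {2, 7, 8, 10}  B7 = {5, 6, 8, 9}  B8 = {0, 7, 8, 10}
Tree: B1–B2, B2–B3, B3–B4, B4–B5, B1–B6, B4–B7, B6–B8

Every bag has size at most 4, so the width is 4 − 1 = 3 and tw(G) ≤ 3. On the other hand G contains the 4-clique {0, 7, 8, 10}. A clique must lie in a single bag of any decomposition, so no decomposition can have width below 3. The upper and lower bounds meet at 3, so that is the treewidth.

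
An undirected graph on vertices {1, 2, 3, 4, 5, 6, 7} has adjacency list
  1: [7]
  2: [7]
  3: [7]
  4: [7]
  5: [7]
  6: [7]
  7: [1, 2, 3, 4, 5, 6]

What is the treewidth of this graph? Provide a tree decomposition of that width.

Treewidth 1.
Bags: B1 = {6, 7}  B2 = {4, 7}  B3 = {2, 7}  B4 = {5, 7}  B5 = {1, 7}  B6 = {3, 7}
Tree: B1–B2, B1–B3, B2–B4, B1–B5, B5–B6

The largest bag has 2 vertices, giving width 1; this decomposition certifies tw(G) ≤ 1. G has an edge, so its treewidth is at least 1. Hence tw(G) = 1 exactly.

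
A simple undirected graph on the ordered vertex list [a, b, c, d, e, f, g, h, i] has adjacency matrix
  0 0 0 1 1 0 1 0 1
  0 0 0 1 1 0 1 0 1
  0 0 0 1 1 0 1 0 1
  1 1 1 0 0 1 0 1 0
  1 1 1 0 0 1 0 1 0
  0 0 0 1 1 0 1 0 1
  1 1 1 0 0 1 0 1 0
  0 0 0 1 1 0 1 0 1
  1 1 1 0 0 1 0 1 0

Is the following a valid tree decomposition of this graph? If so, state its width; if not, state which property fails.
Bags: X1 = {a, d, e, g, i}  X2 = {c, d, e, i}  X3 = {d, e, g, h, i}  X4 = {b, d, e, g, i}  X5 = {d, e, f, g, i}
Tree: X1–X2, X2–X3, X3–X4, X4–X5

A tree decomposition must satisfy three properties: every vertex lies in some bag; for every edge, both endpoints lie together in some bag; and for every vertex, the bags containing it form a connected subtree. Here edge (g,c) lies in no bag, so the decomposition is invalid.

No — edge (g,c) lies in no bag.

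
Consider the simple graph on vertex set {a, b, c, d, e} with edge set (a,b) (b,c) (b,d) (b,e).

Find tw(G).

A width-1 tree decomposition is:
Bags: B1 = {b, c}  B2 = {b, d}  B3 = {a, b}  B4 = {b, e}
Tree: B1–B2, B1–B3, B2–B4
Each bag holds 2 vertices, so the decomposition has width 1, which upper-bounds the treewidth. Any graph with an edge has treewidth ≥ 1, and G has the edge b–c. Therefore the treewidth is 1.

1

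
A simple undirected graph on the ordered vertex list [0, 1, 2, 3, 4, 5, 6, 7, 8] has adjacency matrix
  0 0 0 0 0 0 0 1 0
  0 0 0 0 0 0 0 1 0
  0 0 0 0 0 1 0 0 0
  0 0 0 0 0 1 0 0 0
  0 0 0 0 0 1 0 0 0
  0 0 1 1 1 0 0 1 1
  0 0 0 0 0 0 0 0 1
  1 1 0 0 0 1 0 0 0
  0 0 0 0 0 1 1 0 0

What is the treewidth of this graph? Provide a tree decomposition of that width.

Each bag holds 2 vertices, so the decomposition has width 1, which upper-bounds the treewidth. Since G has at least one edge (e.g. 5–8), it is not an edgeless graph, so tw(G) ≥ 1. Therefore the treewidth is 1.

Treewidth 1.
One such decomposition:
Bags: B1 = {5, 8}  B2 = {3, 5}  B3 = {5, 7}  B4 = {6, 8}  B5 = {4, 5}  B6 = {1, 7}  B7 = {2, 5}  B8 = {0, 7}
Tree: B1–B2, B1–B3, B1–B4, B2–B5, B3–B6, B3–B7, B6–B8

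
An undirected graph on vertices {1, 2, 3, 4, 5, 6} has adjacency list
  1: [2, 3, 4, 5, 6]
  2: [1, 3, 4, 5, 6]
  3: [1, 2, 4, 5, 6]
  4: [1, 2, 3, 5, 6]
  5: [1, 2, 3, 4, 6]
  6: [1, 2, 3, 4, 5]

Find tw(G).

A width-5 tree decomposition is:
Bags: B1 = {1, 2, 3, 4, 5, 6}
Tree: (single bag)
A single bag containing all 6 vertices is trivially a valid decomposition of width 5. Conversely, {1, 2, 3, 4, 5, 6} is a clique of size 6, and the vertices of any clique must share a bag in every tree decomposition; so some bag has ≥ 6 vertices and tw(G) ≥ 5. Combining the bounds, tw(G) = 5.

5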